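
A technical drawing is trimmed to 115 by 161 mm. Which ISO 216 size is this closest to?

C6 (114 × 162 mm)

Aspect ratio 161/115 ≈ 1.400 — close to the ISO √2 ≈ 1.414.
In the C-series (envelope sizes, between A and B): C6 = 114 × 162 mm.
Off by 2 mm total — nearest standard size.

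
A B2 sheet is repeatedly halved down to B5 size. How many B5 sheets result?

Each ISO step halves the sheet: 1 × B2 → 2 × B3 → 4 × B4 → 8 × B5
From B2 to B5 is 3 halving steps: 2^3 = 8.

8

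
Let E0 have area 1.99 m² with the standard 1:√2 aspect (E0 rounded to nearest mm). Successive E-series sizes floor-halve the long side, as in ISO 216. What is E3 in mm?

419 × 593 mm

Let E0's short side be w mm. w · w√2 = 1.99 m² = 1,990,000 mm², so w ≈ 1186.2 mm and w√2 ≈ 1677.6 mm → E0 = 1186 × 1678 mm.
E1: ⌊1678/2⌋ × 1186 = 839 × 1186 mm
E2: ⌊1186/2⌋ × 839 = 593 × 839 mm
E3: ⌊839/2⌋ × 593 = 419 × 593 mm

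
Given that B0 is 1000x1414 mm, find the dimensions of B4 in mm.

250 × 353 mm

B1: ⌊1414/2⌋ × 1000 = 707 × 1000 mm
B2: ⌊1000/2⌋ × 707 = 500 × 707 mm
B3: ⌊707/2⌋ × 500 = 353 × 500 mm
B4: ⌊500/2⌋ × 353 = 250 × 353 mm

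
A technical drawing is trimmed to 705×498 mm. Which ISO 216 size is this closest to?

Aspect ratio 705/498 ≈ 1.416 — close to the ISO √2 ≈ 1.414.
In the B-series (B0 = 1000 × 1414 mm): B2 = 500 × 707 mm.
Off by 4 mm total — nearest standard size.

B2 (500 × 707 mm)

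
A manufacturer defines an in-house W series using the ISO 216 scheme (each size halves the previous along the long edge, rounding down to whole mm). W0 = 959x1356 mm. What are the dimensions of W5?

W1 = 678 × 959 mm (from W0 by 1 halving).
W2: ⌊959/2⌋ × 678 = 479 × 678 mm
W3: ⌊678/2⌋ × 479 = 339 × 479 mm
W4: ⌊479/2⌋ × 339 = 239 × 339 mm
W5: ⌊339/2⌋ × 239 = 169 × 239 mm

169 × 239 mm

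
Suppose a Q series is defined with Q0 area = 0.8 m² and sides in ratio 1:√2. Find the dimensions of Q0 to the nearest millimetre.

Let the short side be w mm. Then w · w√2 = 0.8 m² = 800,000 mm².
w² = 800,000/√2, so w ≈ 752.1 mm; long side = w√2 ≈ 1063.7 mm.

752 × 1064 mm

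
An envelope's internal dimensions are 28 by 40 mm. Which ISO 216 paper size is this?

Aspect ratio 40/28 ≈ 1.429 — close to the ISO √2 ≈ 1.414.
In the C-series (envelope sizes, between A and B): C10 = 28 × 40 mm.

C10 (28 × 40 mm)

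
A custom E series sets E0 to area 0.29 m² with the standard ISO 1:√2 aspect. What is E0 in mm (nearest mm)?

Let the short side be w mm. Then w · w√2 = 0.29 m² = 290,000 mm².
w² = 290,000/√2, so w ≈ 452.8 mm; long side = w√2 ≈ 640.4 mm.

453 × 640 mm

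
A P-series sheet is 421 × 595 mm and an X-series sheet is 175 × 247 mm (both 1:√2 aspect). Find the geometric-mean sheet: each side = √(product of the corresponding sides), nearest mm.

271 × 383 mm

Short side: √(421 · 175) = √73675 ≈ 271.4 → 271 mm
Long side: √(595 · 247) = √146965 ≈ 383.4 → 383 mm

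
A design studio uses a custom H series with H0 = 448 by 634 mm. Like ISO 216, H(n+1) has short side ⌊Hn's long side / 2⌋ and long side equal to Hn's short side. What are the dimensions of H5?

79 × 112 mm

H1: ⌊634/2⌋ × 448 = 317 × 448 mm
H2: ⌊448/2⌋ × 317 = 224 × 317 mm
H3: ⌊317/2⌋ × 224 = 158 × 224 mm
H4: ⌊224/2⌋ × 158 = 112 × 158 mm
H5: ⌊158/2⌋ × 112 = 79 × 112 mm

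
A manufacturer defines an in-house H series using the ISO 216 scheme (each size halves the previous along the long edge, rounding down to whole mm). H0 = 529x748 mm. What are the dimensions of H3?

H1: ⌊748/2⌋ × 529 = 374 × 529 mm
H2: ⌊529/2⌋ × 374 = 264 × 374 mm
H3: ⌊374/2⌋ × 264 = 187 × 264 mm

187 × 264 mm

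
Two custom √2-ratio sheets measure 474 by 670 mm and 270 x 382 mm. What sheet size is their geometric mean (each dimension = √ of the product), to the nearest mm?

358 × 506 mm

Short side: √(474 · 270) = √127980 ≈ 357.7 → 358 mm
Long side: √(670 · 382) = √255940 ≈ 505.9 → 506 mm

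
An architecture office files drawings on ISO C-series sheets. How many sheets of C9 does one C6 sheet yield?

8

Each ISO step halves the sheet: 1 × C6 → 2 × C7 → 4 × C8 → 8 × C9
From C6 to C9 is 3 halving steps: 2^3 = 8.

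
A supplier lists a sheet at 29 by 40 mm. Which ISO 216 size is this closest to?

C10 (28 × 40 mm)

Aspect ratio 40/29 ≈ 1.379 (ISO target is √2 ≈ 1.414).
In the C-series (envelope sizes, between A and B): C10 = 28 × 40 mm.
Off by 1 mm total — nearest standard size.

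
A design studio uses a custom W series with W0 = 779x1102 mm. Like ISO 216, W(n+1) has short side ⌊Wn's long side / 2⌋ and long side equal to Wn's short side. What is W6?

W1: ⌊1102/2⌋ × 779 = 551 × 779 mm
W2: ⌊779/2⌋ × 551 = 389 × 551 mm
W3: ⌊551/2⌋ × 389 = 275 × 389 mm
W4: ⌊389/2⌋ × 275 = 194 × 275 mm
W5: ⌊275/2⌋ × 194 = 137 × 194 mm
W6: ⌊194/2⌋ × 137 = 97 × 137 mm

97 × 137 mm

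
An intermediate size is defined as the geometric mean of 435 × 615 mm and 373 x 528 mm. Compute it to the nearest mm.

403 × 570 mm

Short side: √(435 · 373) = √162255 ≈ 402.8 → 403 mm
Long side: √(615 · 528) = √324720 ≈ 569.8 → 570 mm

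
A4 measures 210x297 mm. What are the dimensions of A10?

A5: ⌊297/2⌋ × 210 = 148 × 210 mm
A6: ⌊210/2⌋ × 148 = 105 × 148 mm
A7: ⌊148/2⌋ × 105 = 74 × 105 mm
A8: ⌊105/2⌋ × 74 = 52 × 74 mm
A9: ⌊74/2⌋ × 52 = 37 × 52 mm
A10: ⌊52/2⌋ × 37 = 26 × 37 mm

26 × 37 mm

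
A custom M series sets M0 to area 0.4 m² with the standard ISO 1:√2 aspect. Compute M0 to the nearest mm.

Let the short side be w mm. Then w · w√2 = 0.4 m² = 400,000 mm².
w² = 400,000/√2, so w ≈ 531.8 mm; long side = w√2 ≈ 752.1 mm.

532 × 752 mm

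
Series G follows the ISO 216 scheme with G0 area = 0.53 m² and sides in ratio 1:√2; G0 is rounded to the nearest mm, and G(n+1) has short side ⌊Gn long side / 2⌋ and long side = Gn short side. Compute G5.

108 × 153 mm

Let G0's short side be w mm. w · w√2 = 0.53 m² = 530,000 mm², so w ≈ 612.2 mm and w√2 ≈ 865.8 mm → G0 = 612 × 866 mm.
G1: ⌊866/2⌋ × 612 = 433 × 612 mm
G2: ⌊612/2⌋ × 433 = 306 × 433 mm
G3: ⌊433/2⌋ × 306 = 216 × 306 mm
G4: ⌊306/2⌋ × 216 = 153 × 216 mm
G5: ⌊216/2⌋ × 153 = 108 × 153 mm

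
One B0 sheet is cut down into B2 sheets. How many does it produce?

4

B0 = 1000 × 1414 mm; B2 = 500 × 707 mm.
Each halving step doubles the count; 2 steps from B0 to B2.
2^2 = 4.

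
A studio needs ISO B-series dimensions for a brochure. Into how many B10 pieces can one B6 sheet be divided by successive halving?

16

B6 = 125 × 176 mm; B10 = 31 × 44 mm.
Each halving step doubles the count; 4 steps from B6 to B10.
2^4 = 16.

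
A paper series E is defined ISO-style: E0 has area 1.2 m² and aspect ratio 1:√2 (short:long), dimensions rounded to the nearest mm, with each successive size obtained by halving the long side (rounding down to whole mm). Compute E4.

Let E0's short side be w mm. w · w√2 = 1.2 m² = 1,200,000 mm², so w ≈ 921.2 mm and w√2 ≈ 1302.7 mm → E0 = 921 × 1303 mm.
E1: ⌊1303/2⌋ × 921 = 651 × 921 mm
E2: ⌊921/2⌋ × 651 = 460 × 651 mm
E3: ⌊651/2⌋ × 460 = 325 × 460 mm
E4: ⌊460/2⌋ × 325 = 230 × 325 mm

230 × 325 mm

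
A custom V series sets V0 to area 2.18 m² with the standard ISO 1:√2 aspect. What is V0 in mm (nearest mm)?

Let the short side be w mm. Then w · w√2 = 2.18 m² = 2,180,000 mm².
w² = 2,180,000/√2, so w ≈ 1241.6 mm; long side = w√2 ≈ 1755.8 mm.

1242 × 1756 mm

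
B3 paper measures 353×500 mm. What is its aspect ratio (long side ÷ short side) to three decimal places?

500 / 353 = 1.416
ISO 216 targets √2 ≈ 1.414; the +0.002 deviation is from mm rounding.

1.416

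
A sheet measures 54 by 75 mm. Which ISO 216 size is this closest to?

Aspect ratio 75/54 ≈ 1.389 (ISO target is √2 ≈ 1.414).
In the A-series (A0 area = 1 m²): A8 = 52 × 74 mm.
Off by 3 mm total — nearest standard size.

A8 (52 × 74 mm)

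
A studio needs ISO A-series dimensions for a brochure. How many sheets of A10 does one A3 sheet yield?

A3 = 297 × 420 mm; A10 = 26 × 37 mm.
Each halving step doubles the count; 7 steps from A3 to A10.
2^7 = 128.

128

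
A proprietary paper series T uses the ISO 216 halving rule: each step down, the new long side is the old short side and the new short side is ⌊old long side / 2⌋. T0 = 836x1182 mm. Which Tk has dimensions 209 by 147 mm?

T5

T0: 836 × 1182 mm
T1: 591 × 836 mm
T2: 418 × 591 mm
T3: 295 × 418 mm
T4: 209 × 295 mm
T5: 147 × 209 mm
T6: 104 × 147 mm
→ matches T5.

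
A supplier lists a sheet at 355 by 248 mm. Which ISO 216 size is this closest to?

Aspect ratio 355/248 ≈ 1.431 (ISO target is √2 ≈ 1.414).
In the B-series (B0 = 1000 × 1414 mm): B4 = 250 × 353 mm.
Off by 4 mm total — nearest standard size.

B4 (250 × 353 mm)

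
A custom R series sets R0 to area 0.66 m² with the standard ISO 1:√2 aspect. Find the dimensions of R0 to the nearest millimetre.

683 × 966 mm

Let the short side be w mm. Then w · w√2 = 0.66 m² = 660,000 mm².
w² = 660,000/√2, so w ≈ 683.1 mm; long side = w√2 ≈ 966.1 mm.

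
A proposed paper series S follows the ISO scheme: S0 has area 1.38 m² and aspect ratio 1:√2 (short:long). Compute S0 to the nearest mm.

Let the short side be w mm. Then w · w√2 = 1.38 m² = 1,380,000 mm².
w² = 1,380,000/√2, so w ≈ 987.8 mm; long side = w√2 ≈ 1397.0 mm.

988 × 1397 mm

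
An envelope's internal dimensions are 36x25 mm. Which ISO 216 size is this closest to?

Aspect ratio 36/25 ≈ 1.440 (ISO target is √2 ≈ 1.414).
In the A-series (A0 area = 1 m²): A10 = 26 × 37 mm.
Off by 2 mm total — nearest standard size.

A10 (26 × 37 mm)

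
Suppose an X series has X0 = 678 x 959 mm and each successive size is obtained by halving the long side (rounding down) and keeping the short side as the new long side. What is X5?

X1 = 479 × 678 mm (from X0 by 1 halving).
X2: ⌊678/2⌋ × 479 = 339 × 479 mm
X3: ⌊479/2⌋ × 339 = 239 × 339 mm
X4: ⌊339/2⌋ × 239 = 169 × 239 mm
X5: ⌊239/2⌋ × 169 = 119 × 169 mm

119 × 169 mm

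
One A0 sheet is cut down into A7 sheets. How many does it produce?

Each ISO step halves the sheet: 1 × A0 → 2 × A1 → 4 × A2 → 8 × A3 → …
From A0 to A7 is 7 halving steps: 2^7 = 128.

128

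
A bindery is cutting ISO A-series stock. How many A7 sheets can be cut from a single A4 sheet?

8

A4 = 210 × 297 mm; A7 = 74 × 105 mm.
Each halving step doubles the count; 3 steps from A4 to A7.
2^3 = 8.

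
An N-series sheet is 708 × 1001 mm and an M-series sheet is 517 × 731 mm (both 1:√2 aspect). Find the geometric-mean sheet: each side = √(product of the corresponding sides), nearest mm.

605 × 855 mm

Short side: √(708 · 517) = √366036 ≈ 605.0 → 605 mm
Long side: √(1001 · 731) = √731731 ≈ 855.4 → 855 mm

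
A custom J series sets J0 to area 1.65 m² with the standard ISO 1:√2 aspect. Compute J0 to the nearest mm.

Let the short side be w mm. Then w · w√2 = 1.65 m² = 1,650,000 mm².
w² = 1,650,000/√2, so w ≈ 1080.2 mm; long side = w√2 ≈ 1527.6 mm.

1080 × 1528 mm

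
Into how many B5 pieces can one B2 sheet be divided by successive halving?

8

Each ISO step halves the sheet: 1 × B2 → 2 × B3 → 4 × B4 → 8 × B5
From B2 to B5 is 3 halving steps: 2^3 = 8.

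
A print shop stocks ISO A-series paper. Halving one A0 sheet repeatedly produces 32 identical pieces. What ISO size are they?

32 = 2^5, so 5 halving steps.
A0 → A1 → … → A5 after 5 steps.

A5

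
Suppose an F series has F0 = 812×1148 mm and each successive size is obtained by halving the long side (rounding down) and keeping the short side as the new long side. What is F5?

143 × 203 mm

F1 = 574 × 812 mm (from F0 by 1 halving).
F2: ⌊812/2⌋ × 574 = 406 × 574 mm
F3: ⌊574/2⌋ × 406 = 287 × 406 mm
F4: ⌊406/2⌋ × 287 = 203 × 287 mm
F5: ⌊287/2⌋ × 203 = 143 × 203 mm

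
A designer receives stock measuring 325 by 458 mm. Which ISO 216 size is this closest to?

C3 (324 × 458 mm)

Aspect ratio 458/325 ≈ 1.409 — close to the ISO √2 ≈ 1.414.
In the C-series (envelope sizes, between A and B): C3 = 324 × 458 mm.
Off by 1 mm total — nearest standard size.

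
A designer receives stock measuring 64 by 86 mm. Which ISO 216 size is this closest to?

Aspect ratio 86/64 ≈ 1.344 (ISO target is √2 ≈ 1.414).
In the B-series (B0 = 1000 × 1414 mm): B8 = 62 × 88 mm.
Off by 4 mm total — nearest standard size.

B8 (62 × 88 mm)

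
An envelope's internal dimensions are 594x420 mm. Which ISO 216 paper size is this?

Aspect ratio 594/420 ≈ 1.414 — close to the ISO √2 ≈ 1.414.
In the A-series (A0 area = 1 m²): A2 = 420 × 594 mm.

A2 (420 × 594 mm)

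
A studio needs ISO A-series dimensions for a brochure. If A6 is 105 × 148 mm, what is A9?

37 × 52 mm

A7: ⌊148/2⌋ × 105 = 74 × 105 mm
A8: ⌊105/2⌋ × 74 = 52 × 74 mm
A9: ⌊74/2⌋ × 52 = 37 × 52 mm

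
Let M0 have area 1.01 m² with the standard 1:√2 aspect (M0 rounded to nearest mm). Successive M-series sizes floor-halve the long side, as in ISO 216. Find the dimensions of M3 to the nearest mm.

Let M0's short side be w mm. w · w√2 = 1.01 m² = 1,010,000 mm², so w ≈ 845.1 mm and w√2 ≈ 1195.1 mm → M0 = 845 × 1195 mm.
M1: ⌊1195/2⌋ × 845 = 597 × 845 mm
M2: ⌊845/2⌋ × 597 = 422 × 597 mm
M3: ⌊597/2⌋ × 422 = 298 × 422 mm

298 × 422 mm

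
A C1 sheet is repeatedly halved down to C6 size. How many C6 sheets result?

32

Each ISO step halves the sheet: 1 × C1 → 2 × C2 → 4 × C3 → 8 × C4 → …
From C1 to C6 is 5 halving steps: 2^5 = 32.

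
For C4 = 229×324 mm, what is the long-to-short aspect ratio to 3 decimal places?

1.415

324 / 229 = 1.415
Matches √2 ≈ 1.414 — the ISO 216 defining ratio.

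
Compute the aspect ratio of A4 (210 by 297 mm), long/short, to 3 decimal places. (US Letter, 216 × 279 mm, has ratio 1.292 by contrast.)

297 / 210 = 1.414
Matches √2 ≈ 1.414 — the ISO 216 defining ratio.

1.414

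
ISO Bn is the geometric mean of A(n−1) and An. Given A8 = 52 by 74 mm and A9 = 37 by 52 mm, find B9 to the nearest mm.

44 × 62 mm

Short side: √(52 · 37) = √1924 ≈ 43.9 → 44 mm
Long side: √(74 · 52) = √3848 ≈ 62.0 → 62 mm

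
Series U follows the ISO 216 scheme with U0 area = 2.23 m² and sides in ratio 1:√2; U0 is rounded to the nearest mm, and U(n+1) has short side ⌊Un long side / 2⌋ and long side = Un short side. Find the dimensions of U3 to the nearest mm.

444 × 628 mm

Let U0's short side be w mm. w · w√2 = 2.23 m² = 2,230,000 mm², so w ≈ 1255.7 mm and w√2 ≈ 1775.9 mm → U0 = 1256 × 1776 mm.
U1: ⌊1776/2⌋ × 1256 = 888 × 1256 mm
U2: ⌊1256/2⌋ × 888 = 628 × 888 mm
U3: ⌊888/2⌋ × 628 = 444 × 628 mm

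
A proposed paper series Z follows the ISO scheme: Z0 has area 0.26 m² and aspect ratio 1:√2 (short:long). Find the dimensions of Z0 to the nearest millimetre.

429 × 606 mm

Let the short side be w mm. Then w · w√2 = 0.26 m² = 260,000 mm².
w² = 260,000/√2, so w ≈ 428.8 mm; long side = w√2 ≈ 606.4 mm.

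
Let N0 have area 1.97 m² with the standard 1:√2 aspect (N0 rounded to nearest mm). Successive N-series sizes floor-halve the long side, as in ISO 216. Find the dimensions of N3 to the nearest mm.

417 × 590 mm

Let N0's short side be w mm. w · w√2 = 1.97 m² = 1,970,000 mm², so w ≈ 1180.3 mm and w√2 ≈ 1669.1 mm → N0 = 1180 × 1669 mm.
N1: ⌊1669/2⌋ × 1180 = 834 × 1180 mm
N2: ⌊1180/2⌋ × 834 = 590 × 834 mm
N3: ⌊834/2⌋ × 590 = 417 × 590 mm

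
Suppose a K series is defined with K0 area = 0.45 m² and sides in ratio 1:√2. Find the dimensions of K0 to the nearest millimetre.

564 × 798 mm

Let the short side be w mm. Then w · w√2 = 0.45 m² = 450,000 mm².
w² = 450,000/√2, so w ≈ 564.1 mm; long side = w√2 ≈ 797.7 mm.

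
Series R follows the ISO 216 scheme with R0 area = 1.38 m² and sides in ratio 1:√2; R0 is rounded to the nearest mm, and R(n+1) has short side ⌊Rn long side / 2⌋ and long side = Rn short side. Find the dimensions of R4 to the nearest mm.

247 × 349 mm

Let R0's short side be w mm. w · w√2 = 1.38 m² = 1,380,000 mm², so w ≈ 987.8 mm and w√2 ≈ 1397.0 mm → R0 = 988 × 1397 mm.
R1: ⌊1397/2⌋ × 988 = 698 × 988 mm
R2: ⌊988/2⌋ × 698 = 494 × 698 mm
R3: ⌊698/2⌋ × 494 = 349 × 494 mm
R4: ⌊494/2⌋ × 349 = 247 × 349 mm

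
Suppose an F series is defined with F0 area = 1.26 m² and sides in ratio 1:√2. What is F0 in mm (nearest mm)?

Let the short side be w mm. Then w · w√2 = 1.26 m² = 1,260,000 mm².
w² = 1,260,000/√2, so w ≈ 943.9 mm; long side = w√2 ≈ 1334.9 mm.

944 × 1335 mm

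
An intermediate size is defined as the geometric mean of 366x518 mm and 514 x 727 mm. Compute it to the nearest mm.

Short side: √(366 · 514) = √188124 ≈ 433.7 → 434 mm
Long side: √(518 · 727) = √376586 ≈ 613.7 → 614 mm

434 × 614 mm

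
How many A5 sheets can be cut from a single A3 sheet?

4

A3 = 297 × 420 mm; A5 = 148 × 210 mm.
Each halving step doubles the count; 2 steps from A3 to A5.
2^2 = 4.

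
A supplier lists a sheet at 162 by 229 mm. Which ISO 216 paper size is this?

Aspect ratio 229/162 ≈ 1.414 — close to the ISO √2 ≈ 1.414.
In the C-series (envelope sizes, between A and B): C5 = 162 × 229 mm.

C5 (162 × 229 mm)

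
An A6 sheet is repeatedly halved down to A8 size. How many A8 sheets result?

4

A6 = 105 × 148 mm; A8 = 52 × 74 mm.
Each halving step doubles the count; 2 steps from A6 to A8.
2^2 = 4.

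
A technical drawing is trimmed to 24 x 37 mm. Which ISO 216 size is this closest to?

A10 (26 × 37 mm)

Aspect ratio 37/24 ≈ 1.542 (ISO target is √2 ≈ 1.414).
In the A-series (A0 area = 1 m²): A10 = 26 × 37 mm.
Off by 2 mm total — nearest standard size.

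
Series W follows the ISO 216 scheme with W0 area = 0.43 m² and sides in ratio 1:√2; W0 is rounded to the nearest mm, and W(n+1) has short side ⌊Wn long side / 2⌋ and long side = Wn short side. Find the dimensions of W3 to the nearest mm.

Let W0's short side be w mm. w · w√2 = 0.43 m² = 430,000 mm², so w ≈ 551.4 mm and w√2 ≈ 779.8 mm → W0 = 551 × 780 mm.
W1: ⌊780/2⌋ × 551 = 390 × 551 mm
W2: ⌊551/2⌋ × 390 = 275 × 390 mm
W3: ⌊390/2⌋ × 275 = 195 × 275 mm

195 × 275 mm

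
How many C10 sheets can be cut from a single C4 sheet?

64

Each ISO step halves the sheet: 1 × C4 → 2 × C5 → 4 × C6 → 8 × C7 → …
From C4 to C10 is 6 halving steps: 2^6 = 64.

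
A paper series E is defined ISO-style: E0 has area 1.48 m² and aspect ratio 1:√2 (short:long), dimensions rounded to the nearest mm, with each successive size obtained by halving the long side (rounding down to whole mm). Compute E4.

255 × 361 mm

Let E0's short side be w mm. w · w√2 = 1.48 m² = 1,480,000 mm², so w ≈ 1023.0 mm and w√2 ≈ 1446.7 mm → E0 = 1023 × 1447 mm.
E1: ⌊1447/2⌋ × 1023 = 723 × 1023 mm
E2: ⌊1023/2⌋ × 723 = 511 × 723 mm
E3: ⌊723/2⌋ × 511 = 361 × 511 mm
E4: ⌊511/2⌋ × 361 = 255 × 361 mm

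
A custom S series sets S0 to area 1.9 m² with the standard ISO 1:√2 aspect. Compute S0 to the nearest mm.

1159 × 1639 mm

Let the short side be w mm. Then w · w√2 = 1.9 m² = 1,900,000 mm².
w² = 1,900,000/√2, so w ≈ 1159.1 mm; long side = w√2 ≈ 1639.2 mm.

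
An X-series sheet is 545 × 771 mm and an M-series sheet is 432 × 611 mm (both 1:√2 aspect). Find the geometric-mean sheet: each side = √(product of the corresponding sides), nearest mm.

485 × 686 mm

Short side: √(545 · 432) = √235440 ≈ 485.2 → 485 mm
Long side: √(771 · 611) = √471081 ≈ 686.4 → 686 mm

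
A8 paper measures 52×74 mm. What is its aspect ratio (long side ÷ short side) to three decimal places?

74 / 52 = 1.423
ISO 216 targets √2 ≈ 1.414; the +0.009 deviation is from mm rounding.

1.423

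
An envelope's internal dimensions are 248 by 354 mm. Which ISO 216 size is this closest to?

B4 (250 × 353 mm)

Aspect ratio 354/248 ≈ 1.427 — close to the ISO √2 ≈ 1.414.
In the B-series (B0 = 1000 × 1414 mm): B4 = 250 × 353 mm.
Off by 3 mm total — nearest standard size.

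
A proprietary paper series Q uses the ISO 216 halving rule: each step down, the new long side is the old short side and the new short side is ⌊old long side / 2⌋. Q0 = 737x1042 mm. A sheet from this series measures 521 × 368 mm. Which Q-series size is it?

Q0: 737 × 1042 mm
Q1: 521 × 737 mm
Q2: 368 × 521 mm
Q3: 260 × 368 mm
→ matches Q2.

Q2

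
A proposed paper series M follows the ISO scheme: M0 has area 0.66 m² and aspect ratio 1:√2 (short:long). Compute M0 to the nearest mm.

Let the short side be w mm. Then w · w√2 = 0.66 m² = 660,000 mm².
w² = 660,000/√2, so w ≈ 683.1 mm; long side = w√2 ≈ 966.1 mm.

683 × 966 mm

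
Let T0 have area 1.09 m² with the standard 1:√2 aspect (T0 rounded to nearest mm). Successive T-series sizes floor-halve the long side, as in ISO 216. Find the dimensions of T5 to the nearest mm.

155 × 219 mm

Let T0's short side be w mm. w · w√2 = 1.09 m² = 1,090,000 mm², so w ≈ 877.9 mm and w√2 ≈ 1241.6 mm → T0 = 878 × 1242 mm.
T1: ⌊1242/2⌋ × 878 = 621 × 878 mm
T2: ⌊878/2⌋ × 621 = 439 × 621 mm
T3: ⌊621/2⌋ × 439 = 310 × 439 mm
T4: ⌊439/2⌋ × 310 = 219 × 310 mm
T5: ⌊310/2⌋ × 219 = 155 × 219 mm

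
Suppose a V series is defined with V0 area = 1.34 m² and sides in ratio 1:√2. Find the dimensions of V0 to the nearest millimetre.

Let the short side be w mm. Then w · w√2 = 1.34 m² = 1,340,000 mm².
w² = 1,340,000/√2, so w ≈ 973.4 mm; long side = w√2 ≈ 1376.6 mm.

973 × 1377 mm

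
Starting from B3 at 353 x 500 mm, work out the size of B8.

B4: ⌊500/2⌋ × 353 = 250 × 353 mm
B5: ⌊353/2⌋ × 250 = 176 × 250 mm
B6: ⌊250/2⌋ × 176 = 125 × 176 mm
B7: ⌊176/2⌋ × 125 = 88 × 125 mm
B8: ⌊125/2⌋ × 88 = 62 × 88 mm

62 × 88 mm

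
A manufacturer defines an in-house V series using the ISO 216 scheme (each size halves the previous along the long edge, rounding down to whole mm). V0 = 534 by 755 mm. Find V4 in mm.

133 × 188 mm

V1: ⌊755/2⌋ × 534 = 377 × 534 mm
V2: ⌊534/2⌋ × 377 = 267 × 377 mm
V3: ⌊377/2⌋ × 267 = 188 × 267 mm
V4: ⌊267/2⌋ × 188 = 133 × 188 mm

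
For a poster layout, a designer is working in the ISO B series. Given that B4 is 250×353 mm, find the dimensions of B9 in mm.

B5: ⌊353/2⌋ × 250 = 176 × 250 mm
B6: ⌊250/2⌋ × 176 = 125 × 176 mm
B7: ⌊176/2⌋ × 125 = 88 × 125 mm
B8: ⌊125/2⌋ × 88 = 62 × 88 mm
B9: ⌊88/2⌋ × 62 = 44 × 62 mm

44 × 62 mm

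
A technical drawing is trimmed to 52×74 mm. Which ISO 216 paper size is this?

Aspect ratio 74/52 ≈ 1.423 — close to the ISO √2 ≈ 1.414.
In the A-series (A0 area = 1 m²): A8 = 52 × 74 mm.

A8 (52 × 74 mm)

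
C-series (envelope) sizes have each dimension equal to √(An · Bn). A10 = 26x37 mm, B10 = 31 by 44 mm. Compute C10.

28 × 40 mm

Short side: √(26 · 31) = √806 ≈ 28.4 → 28 mm
Long side: √(37 · 44) = √1628 ≈ 40.3 → 40 mm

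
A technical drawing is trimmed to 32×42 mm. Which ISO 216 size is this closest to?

Aspect ratio 42/32 ≈ 1.312 (ISO target is √2 ≈ 1.414).
In the B-series (B0 = 1000 × 1414 mm): B10 = 31 × 44 mm.
Off by 3 mm total — nearest standard size.

B10 (31 × 44 mm)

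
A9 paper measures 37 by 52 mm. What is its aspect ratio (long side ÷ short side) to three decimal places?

1.405

52 / 37 = 1.405
ISO 216 targets √2 ≈ 1.414; the -0.009 deviation is from mm rounding.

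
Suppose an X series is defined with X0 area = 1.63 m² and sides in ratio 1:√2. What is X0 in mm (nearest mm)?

1074 × 1518 mm

Let the short side be w mm. Then w · w√2 = 1.63 m² = 1,630,000 mm².
w² = 1,630,000/√2, so w ≈ 1073.6 mm; long side = w√2 ≈ 1518.3 mm.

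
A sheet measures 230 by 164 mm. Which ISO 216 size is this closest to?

Aspect ratio 230/164 ≈ 1.402 — close to the ISO √2 ≈ 1.414.
In the C-series (envelope sizes, between A and B): C5 = 162 × 229 mm.
Off by 3 mm total — nearest standard size.

C5 (162 × 229 mm)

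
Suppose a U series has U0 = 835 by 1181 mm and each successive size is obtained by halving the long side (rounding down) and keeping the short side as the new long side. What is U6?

U1: ⌊1181/2⌋ × 835 = 590 × 835 mm
U2: ⌊835/2⌋ × 590 = 417 × 590 mm
U3: ⌊590/2⌋ × 417 = 295 × 417 mm
U4: ⌊417/2⌋ × 295 = 208 × 295 mm
U5: ⌊295/2⌋ × 208 = 147 × 208 mm
U6: ⌊208/2⌋ × 147 = 104 × 147 mm

104 × 147 mm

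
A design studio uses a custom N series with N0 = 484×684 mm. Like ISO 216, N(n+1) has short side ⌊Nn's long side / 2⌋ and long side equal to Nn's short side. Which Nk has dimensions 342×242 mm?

N0: 484 × 684 mm
N1: 342 × 484 mm
N2: 242 × 342 mm
N3: 171 × 242 mm
→ matches N2.

N2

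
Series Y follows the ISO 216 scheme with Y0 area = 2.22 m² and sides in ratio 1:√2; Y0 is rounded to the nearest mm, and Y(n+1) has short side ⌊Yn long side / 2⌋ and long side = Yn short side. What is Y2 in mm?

Let Y0's short side be w mm. w · w√2 = 2.22 m² = 2,220,000 mm², so w ≈ 1252.9 mm and w√2 ≈ 1771.9 mm → Y0 = 1253 × 1772 mm.
Y1: ⌊1772/2⌋ × 1253 = 886 × 1253 mm
Y2: ⌊1253/2⌋ × 886 = 626 × 886 mm

626 × 886 mm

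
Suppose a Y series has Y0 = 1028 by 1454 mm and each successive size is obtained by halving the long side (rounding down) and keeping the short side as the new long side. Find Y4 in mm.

257 × 363 mm

Y1: ⌊1454/2⌋ × 1028 = 727 × 1028 mm
Y2: ⌊1028/2⌋ × 727 = 514 × 727 mm
Y3: ⌊727/2⌋ × 514 = 363 × 514 mm
Y4: ⌊514/2⌋ × 363 = 257 × 363 mm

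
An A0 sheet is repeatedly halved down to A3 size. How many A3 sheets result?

Each ISO step halves the sheet: 1 × A0 → 2 × A1 → 4 × A2 → 8 × A3
From A0 to A3 is 3 halving steps: 2^3 = 8.

8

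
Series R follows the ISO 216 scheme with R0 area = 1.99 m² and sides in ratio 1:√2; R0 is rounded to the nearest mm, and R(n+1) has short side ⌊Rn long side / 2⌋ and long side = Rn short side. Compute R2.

593 × 839 mm

Let R0's short side be w mm. w · w√2 = 1.99 m² = 1,990,000 mm², so w ≈ 1186.2 mm and w√2 ≈ 1677.6 mm → R0 = 1186 × 1678 mm.
R1: ⌊1678/2⌋ × 1186 = 839 × 1186 mm
R2: ⌊1186/2⌋ × 839 = 593 × 839 mm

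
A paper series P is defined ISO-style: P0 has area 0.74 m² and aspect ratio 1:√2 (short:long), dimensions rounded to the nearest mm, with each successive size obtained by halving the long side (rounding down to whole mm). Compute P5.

127 × 180 mm

Let P0's short side be w mm. w · w√2 = 0.74 m² = 740,000 mm², so w ≈ 723.4 mm and w√2 ≈ 1023.0 mm → P0 = 723 × 1023 mm.
P1: ⌊1023/2⌋ × 723 = 511 × 723 mm
P2: ⌊723/2⌋ × 511 = 361 × 511 mm
P3: ⌊511/2⌋ × 361 = 255 × 361 mm
P4: ⌊361/2⌋ × 255 = 180 × 255 mm
P5: ⌊255/2⌋ × 180 = 127 × 180 mm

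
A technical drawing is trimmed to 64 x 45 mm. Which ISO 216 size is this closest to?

B9 (44 × 62 mm)

Aspect ratio 64/45 ≈ 1.422 — close to the ISO √2 ≈ 1.414.
In the B-series (B0 = 1000 × 1414 mm): B9 = 44 × 62 mm.
Off by 3 mm total — nearest standard size.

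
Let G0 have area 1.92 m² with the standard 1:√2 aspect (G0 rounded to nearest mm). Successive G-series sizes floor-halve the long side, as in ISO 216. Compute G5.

Let G0's short side be w mm. w · w√2 = 1.92 m² = 1,920,000 mm², so w ≈ 1165.2 mm and w√2 ≈ 1647.8 mm → G0 = 1165 × 1648 mm.
G1: ⌊1648/2⌋ × 1165 = 824 × 1165 mm
G2: ⌊1165/2⌋ × 824 = 582 × 824 mm
G3: ⌊824/2⌋ × 582 = 412 × 582 mm
G4: ⌊582/2⌋ × 412 = 291 × 412 mm
G5: ⌊412/2⌋ × 291 = 206 × 291 mm

206 × 291 mm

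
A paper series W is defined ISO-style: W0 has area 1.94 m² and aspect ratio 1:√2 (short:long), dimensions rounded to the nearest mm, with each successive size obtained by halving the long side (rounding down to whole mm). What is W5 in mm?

Let W0's short side be w mm. w · w√2 = 1.94 m² = 1,940,000 mm², so w ≈ 1171.2 mm and w√2 ≈ 1656.4 mm → W0 = 1171 × 1656 mm.
W1: ⌊1656/2⌋ × 1171 = 828 × 1171 mm
W2: ⌊1171/2⌋ × 828 = 585 × 828 mm
W3: ⌊828/2⌋ × 585 = 414 × 585 mm
W4: ⌊585/2⌋ × 414 = 292 × 414 mm
W5: ⌊414/2⌋ × 292 = 207 × 292 mm

207 × 292 mm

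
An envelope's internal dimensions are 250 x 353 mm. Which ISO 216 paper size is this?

Aspect ratio 353/250 ≈ 1.412 — close to the ISO √2 ≈ 1.414.
In the B-series (B0 = 1000 × 1414 mm): B4 = 250 × 353 mm.

B4 (250 × 353 mm)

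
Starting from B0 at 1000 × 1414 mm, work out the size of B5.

B1: ⌊1414/2⌋ × 1000 = 707 × 1000 mm
B2: ⌊1000/2⌋ × 707 = 500 × 707 mm
B3: ⌊707/2⌋ × 500 = 353 × 500 mm
B4: ⌊500/2⌋ × 353 = 250 × 353 mm
B5: ⌊353/2⌋ × 250 = 176 × 250 mm

176 × 250 mm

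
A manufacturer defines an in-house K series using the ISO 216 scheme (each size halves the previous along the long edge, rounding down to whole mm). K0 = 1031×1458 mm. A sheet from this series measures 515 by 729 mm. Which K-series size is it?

K0: 1031 × 1458 mm
K1: 729 × 1031 mm
K2: 515 × 729 mm
K3: 364 × 515 mm
→ matches K2.

K2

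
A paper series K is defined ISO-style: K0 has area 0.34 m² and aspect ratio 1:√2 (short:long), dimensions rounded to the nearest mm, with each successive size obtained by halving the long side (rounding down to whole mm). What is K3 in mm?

173 × 245 mm

Let K0's short side be w mm. w · w√2 = 0.34 m² = 340,000 mm², so w ≈ 490.3 mm and w√2 ≈ 693.4 mm → K0 = 490 × 693 mm.
K1: ⌊693/2⌋ × 490 = 346 × 490 mm
K2: ⌊490/2⌋ × 346 = 245 × 346 mm
K3: ⌊346/2⌋ × 245 = 173 × 245 mm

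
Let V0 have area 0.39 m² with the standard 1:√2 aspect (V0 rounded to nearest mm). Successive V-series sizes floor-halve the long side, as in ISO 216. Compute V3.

Let V0's short side be w mm. w · w√2 = 0.39 m² = 390,000 mm², so w ≈ 525.1 mm and w√2 ≈ 742.7 mm → V0 = 525 × 743 mm.
V1: ⌊743/2⌋ × 525 = 371 × 525 mm
V2: ⌊525/2⌋ × 371 = 262 × 371 mm
V3: ⌊371/2⌋ × 262 = 185 × 262 mm

185 × 262 mm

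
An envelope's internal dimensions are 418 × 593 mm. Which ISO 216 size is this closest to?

Aspect ratio 593/418 ≈ 1.419 — close to the ISO √2 ≈ 1.414.
In the A-series (A0 area = 1 m²): A2 = 420 × 594 mm.
Off by 3 mm total — nearest standard size.

A2 (420 × 594 mm)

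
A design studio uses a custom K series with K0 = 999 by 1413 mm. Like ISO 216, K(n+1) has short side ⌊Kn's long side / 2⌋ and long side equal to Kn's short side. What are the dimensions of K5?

176 × 249 mm

K1: ⌊1413/2⌋ × 999 = 706 × 999 mm
K2: ⌊999/2⌋ × 706 = 499 × 706 mm
K3: ⌊706/2⌋ × 499 = 353 × 499 mm
K4: ⌊499/2⌋ × 353 = 249 × 353 mm
K5: ⌊353/2⌋ × 249 = 176 × 249 mm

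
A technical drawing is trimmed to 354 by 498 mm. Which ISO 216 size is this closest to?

Aspect ratio 498/354 ≈ 1.407 — close to the ISO √2 ≈ 1.414.
In the B-series (B0 = 1000 × 1414 mm): B3 = 353 × 500 mm.
Off by 3 mm total — nearest standard size.

B3 (353 × 500 mm)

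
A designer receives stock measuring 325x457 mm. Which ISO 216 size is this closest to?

C3 (324 × 458 mm)

Aspect ratio 457/325 ≈ 1.406 — close to the ISO √2 ≈ 1.414.
In the C-series (envelope sizes, between A and B): C3 = 324 × 458 mm.
Off by 2 mm total — nearest standard size.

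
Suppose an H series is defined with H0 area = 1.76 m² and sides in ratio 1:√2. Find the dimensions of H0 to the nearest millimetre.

Let the short side be w mm. Then w · w√2 = 1.76 m² = 1,760,000 mm².
w² = 1,760,000/√2, so w ≈ 1115.6 mm; long side = w√2 ≈ 1577.7 mm.

1116 × 1578 mm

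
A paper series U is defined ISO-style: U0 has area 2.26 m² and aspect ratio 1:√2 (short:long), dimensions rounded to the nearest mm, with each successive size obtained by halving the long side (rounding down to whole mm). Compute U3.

447 × 632 mm

Let U0's short side be w mm. w · w√2 = 2.26 m² = 2,260,000 mm², so w ≈ 1264.1 mm and w√2 ≈ 1787.8 mm → U0 = 1264 × 1788 mm.
U1: ⌊1788/2⌋ × 1264 = 894 × 1264 mm
U2: ⌊1264/2⌋ × 894 = 632 × 894 mm
U3: ⌊894/2⌋ × 632 = 447 × 632 mm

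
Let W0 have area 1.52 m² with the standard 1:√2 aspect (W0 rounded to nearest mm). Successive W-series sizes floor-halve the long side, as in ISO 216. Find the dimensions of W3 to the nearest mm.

Let W0's short side be w mm. w · w√2 = 1.52 m² = 1,520,000 mm², so w ≈ 1036.7 mm and w√2 ≈ 1466.2 mm → W0 = 1037 × 1466 mm.
W1: ⌊1466/2⌋ × 1037 = 733 × 1037 mm
W2: ⌊1037/2⌋ × 733 = 518 × 733 mm
W3: ⌊733/2⌋ × 518 = 366 × 518 mm

366 × 518 mm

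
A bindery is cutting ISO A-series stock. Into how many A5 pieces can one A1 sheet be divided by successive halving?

16

A1 = 594 × 841 mm; A5 = 148 × 210 mm.
Each halving step doubles the count; 4 steps from A1 to A5.
2^4 = 16.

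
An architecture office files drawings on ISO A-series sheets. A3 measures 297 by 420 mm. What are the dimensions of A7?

74 × 105 mm

A4: ⌊420/2⌋ × 297 = 210 × 297 mm
A5: ⌊297/2⌋ × 210 = 148 × 210 mm
A6: ⌊210/2⌋ × 148 = 105 × 148 mm
A7: ⌊148/2⌋ × 105 = 74 × 105 mm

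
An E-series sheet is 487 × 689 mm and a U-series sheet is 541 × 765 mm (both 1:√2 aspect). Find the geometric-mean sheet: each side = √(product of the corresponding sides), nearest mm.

513 × 726 mm

Short side: √(487 · 541) = √263467 ≈ 513.3 → 513 mm
Long side: √(689 · 765) = √527085 ≈ 726.0 → 726 mm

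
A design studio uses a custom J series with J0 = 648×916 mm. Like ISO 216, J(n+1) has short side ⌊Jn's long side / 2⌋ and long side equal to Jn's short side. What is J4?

162 × 229 mm

J1 = 458 × 648 mm (from J0 by 1 halving).
J2: ⌊648/2⌋ × 458 = 324 × 458 mm
J3: ⌊458/2⌋ × 324 = 229 × 324 mm
J4: ⌊324/2⌋ × 229 = 162 × 229 mm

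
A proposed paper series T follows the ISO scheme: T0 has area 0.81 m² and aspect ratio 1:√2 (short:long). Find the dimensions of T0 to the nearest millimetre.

757 × 1070 mm

Let the short side be w mm. Then w · w√2 = 0.81 m² = 810,000 mm².
w² = 810,000/√2, so w ≈ 756.8 mm; long side = w√2 ≈ 1070.3 mm.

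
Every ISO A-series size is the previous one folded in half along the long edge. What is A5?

A0 = 841 × 1189 mm (A0 has area 1 m², aspect 1:√2).
A1: ⌊1189/2⌋ × 841 = 594 × 841 mm
A2: ⌊841/2⌋ × 594 = 420 × 594 mm
A3: ⌊594/2⌋ × 420 = 297 × 420 mm
A4: ⌊420/2⌋ × 297 = 210 × 297 mm
A5: ⌊297/2⌋ × 210 = 148 × 210 mm

148 × 210 mm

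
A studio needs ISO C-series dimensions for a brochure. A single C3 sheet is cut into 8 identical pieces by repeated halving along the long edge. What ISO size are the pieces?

8 = 2^3, so 3 halving steps.
C3 → C4 → … → C6 after 3 steps.

C6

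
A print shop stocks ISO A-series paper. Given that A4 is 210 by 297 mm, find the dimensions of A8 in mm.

52 × 74 mm

A5: ⌊297/2⌋ × 210 = 148 × 210 mm
A6: ⌊210/2⌋ × 148 = 105 × 148 mm
A7: ⌊148/2⌋ × 105 = 74 × 105 mm
A8: ⌊105/2⌋ × 74 = 52 × 74 mm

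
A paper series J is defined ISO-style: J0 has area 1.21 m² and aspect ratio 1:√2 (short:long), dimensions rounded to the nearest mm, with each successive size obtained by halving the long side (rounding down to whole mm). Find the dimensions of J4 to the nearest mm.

Let J0's short side be w mm. w · w√2 = 1.21 m² = 1,210,000 mm², so w ≈ 925.0 mm and w√2 ≈ 1308.1 mm → J0 = 925 × 1308 mm.
J1: ⌊1308/2⌋ × 925 = 654 × 925 mm
J2: ⌊925/2⌋ × 654 = 462 × 654 mm
J3: ⌊654/2⌋ × 462 = 327 × 462 mm
J4: ⌊462/2⌋ × 327 = 231 × 327 mm

231 × 327 mm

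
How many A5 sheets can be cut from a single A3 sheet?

4

A3 = 297 × 420 mm; A5 = 148 × 210 mm.
Each halving step doubles the count; 2 steps from A3 to A5.
2^2 = 4.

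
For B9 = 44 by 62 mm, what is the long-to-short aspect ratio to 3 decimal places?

1.409

62 / 44 = 1.409
ISO 216 targets √2 ≈ 1.414; the -0.005 deviation is from mm rounding.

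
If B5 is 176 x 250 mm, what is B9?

44 × 62 mm

B6: ⌊250/2⌋ × 176 = 125 × 176 mm
B7: ⌊176/2⌋ × 125 = 88 × 125 mm
B8: ⌊125/2⌋ × 88 = 62 × 88 mm
B9: ⌊88/2⌋ × 62 = 44 × 62 mm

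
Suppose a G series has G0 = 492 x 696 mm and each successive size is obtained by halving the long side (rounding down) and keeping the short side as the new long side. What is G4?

G1: ⌊696/2⌋ × 492 = 348 × 492 mm
G2: ⌊492/2⌋ × 348 = 246 × 348 mm
G3: ⌊348/2⌋ × 246 = 174 × 246 mm
G4: ⌊246/2⌋ × 174 = 123 × 174 mm

123 × 174 mm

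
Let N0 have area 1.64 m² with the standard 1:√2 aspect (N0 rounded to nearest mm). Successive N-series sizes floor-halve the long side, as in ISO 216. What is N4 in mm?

269 × 380 mm

Let N0's short side be w mm. w · w√2 = 1.64 m² = 1,640,000 mm², so w ≈ 1076.9 mm and w√2 ≈ 1522.9 mm → N0 = 1077 × 1523 mm.
N1: ⌊1523/2⌋ × 1077 = 761 × 1077 mm
N2: ⌊1077/2⌋ × 761 = 538 × 761 mm
N3: ⌊761/2⌋ × 538 = 380 × 538 mm
N4: ⌊538/2⌋ × 380 = 269 × 380 mm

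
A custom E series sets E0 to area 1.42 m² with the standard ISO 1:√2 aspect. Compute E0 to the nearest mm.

Let the short side be w mm. Then w · w√2 = 1.42 m² = 1,420,000 mm².
w² = 1,420,000/√2, so w ≈ 1002.0 mm; long side = w√2 ≈ 1417.1 mm.

1002 × 1417 mm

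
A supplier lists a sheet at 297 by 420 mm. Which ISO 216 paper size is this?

A3 (297 × 420 mm)

Aspect ratio 420/297 ≈ 1.414 — close to the ISO √2 ≈ 1.414.
In the A-series (A0 area = 1 m²): A3 = 297 × 420 mm.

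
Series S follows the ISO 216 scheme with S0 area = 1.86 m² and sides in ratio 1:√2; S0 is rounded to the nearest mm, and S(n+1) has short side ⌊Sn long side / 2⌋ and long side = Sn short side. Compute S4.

286 × 405 mm

Let S0's short side be w mm. w · w√2 = 1.86 m² = 1,860,000 mm², so w ≈ 1146.8 mm and w√2 ≈ 1621.9 mm → S0 = 1147 × 1622 mm.
S1: ⌊1622/2⌋ × 1147 = 811 × 1147 mm
S2: ⌊1147/2⌋ × 811 = 573 × 811 mm
S3: ⌊811/2⌋ × 573 = 405 × 573 mm
S4: ⌊573/2⌋ × 405 = 286 × 405 mm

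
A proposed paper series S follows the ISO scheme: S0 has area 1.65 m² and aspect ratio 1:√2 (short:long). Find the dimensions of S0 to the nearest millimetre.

Let the short side be w mm. Then w · w√2 = 1.65 m² = 1,650,000 mm².
w² = 1,650,000/√2, so w ≈ 1080.2 mm; long side = w√2 ≈ 1527.6 mm.

1080 × 1528 mm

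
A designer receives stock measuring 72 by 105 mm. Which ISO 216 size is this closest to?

Aspect ratio 105/72 ≈ 1.458 (ISO target is √2 ≈ 1.414).
In the A-series (A0 area = 1 m²): A7 = 74 × 105 mm.
Off by 2 mm total — nearest standard size.

A7 (74 × 105 mm)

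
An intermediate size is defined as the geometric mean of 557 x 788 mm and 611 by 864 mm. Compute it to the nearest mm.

583 × 825 mm

Short side: √(557 · 611) = √340327 ≈ 583.4 → 583 mm
Long side: √(788 · 864) = √680832 ≈ 825.1 → 825 mm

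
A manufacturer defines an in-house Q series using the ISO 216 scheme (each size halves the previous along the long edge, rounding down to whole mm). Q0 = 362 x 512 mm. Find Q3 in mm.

Q1: ⌊512/2⌋ × 362 = 256 × 362 mm
Q2: ⌊362/2⌋ × 256 = 181 × 256 mm
Q3: ⌊256/2⌋ × 181 = 128 × 181 mm

128 × 181 mm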